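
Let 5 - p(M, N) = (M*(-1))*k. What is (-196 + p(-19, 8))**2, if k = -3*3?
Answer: 400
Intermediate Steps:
k = -9
p(M, N) = 5 - 9*M (p(M, N) = 5 - M*(-1)*(-9) = 5 - (-M)*(-9) = 5 - 9*M)
(-196 + p(-19, 8))**2 = (-196 + (5 - 9*(-19)))**2 = (-196 + (5 + 171))**2 = (-196 + 176)**2 = (-20)**2 = 400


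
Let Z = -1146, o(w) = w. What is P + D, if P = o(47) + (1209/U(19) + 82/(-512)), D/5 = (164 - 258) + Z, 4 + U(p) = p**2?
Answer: -187346703/30464 ≈ -6149.8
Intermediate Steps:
U(p) = -4 + p**2
D = -6200 (D = 5*((164 - 258) - 1146) = 5*(-94 - 1146) = 5*(-1240) = -6200)
P = 1530097/30464 (P = 47 + (1209/(-4 + 19**2) + 82/(-512)) = 47 + (1209/(-4 + 361) + 82*(-1/512)) = 47 + (1209/357 - 41/256) = 47 + (1209*(1/357) - 41/256) = 47 + (403/119 - 41/256) = 47 + 98289/30464 = 1530097/30464 ≈ 50.226)
P + D = 1530097/30464 - 6200 = -187346703/30464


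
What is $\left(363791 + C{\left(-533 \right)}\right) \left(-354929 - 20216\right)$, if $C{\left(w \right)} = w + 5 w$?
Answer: $-135274660985$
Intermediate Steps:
$C{\left(w \right)} = 6 w$
$\left(363791 + C{\left(-533 \right)}\right) \left(-354929 - 20216\right) = \left(363791 + 6 \left(-533\right)\right) \left(-354929 - 20216\right) = \left(363791 - 3198\right) \left(-375145\right) = 360593 \left(-375145\right) = -135274660985$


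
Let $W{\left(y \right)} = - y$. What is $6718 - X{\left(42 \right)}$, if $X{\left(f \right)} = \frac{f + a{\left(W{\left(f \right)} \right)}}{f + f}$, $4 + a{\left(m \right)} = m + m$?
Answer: $\frac{282179}{42} \approx 6718.5$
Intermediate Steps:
$a{\left(m \right)} = -4 + 2 m$ ($a{\left(m \right)} = -4 + \left(m + m\right) = -4 + 2 m$)
$X{\left(f \right)} = \frac{-4 - f}{2 f}$ ($X{\left(f \right)} = \frac{f + \left(-4 + 2 \left(- f\right)\right)}{f + f} = \frac{f - \left(4 + 2 f\right)}{2 f} = \left(-4 - f\right) \frac{1}{2 f} = \frac{-4 - f}{2 f}$)
$6718 - X{\left(42 \right)} = 6718 - \frac{-4 - 42}{2 \cdot 42} = 6718 - \frac{1}{2} \cdot \frac{1}{42} \left(-4 - 42\right) = 6718 - \frac{1}{2} \cdot \frac{1}{42} \left(-46\right) = 6718 - - \frac{23}{42} = 6718 + \frac{23}{42} = \frac{282179}{42}$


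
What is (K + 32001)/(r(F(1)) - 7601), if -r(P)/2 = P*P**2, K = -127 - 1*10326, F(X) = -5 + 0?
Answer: -21548/7351 ≈ -2.9313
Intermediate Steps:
F(X) = -5
K = -10453 (K = -127 - 10326 = -10453)
r(P) = -2*P**3 (r(P) = -2*P*P**2 = -2*P**3)
(K + 32001)/(r(F(1)) - 7601) = (-10453 + 32001)/(-2*(-5)**3 - 7601) = 21548/(-2*(-125) - 7601) = 21548/(250 - 7601) = 21548/(-7351) = 21548*(-1/7351) = -21548/7351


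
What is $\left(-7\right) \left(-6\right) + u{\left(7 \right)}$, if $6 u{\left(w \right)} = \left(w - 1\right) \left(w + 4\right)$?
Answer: $53$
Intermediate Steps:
$u{\left(w \right)} = \frac{\left(-1 + w\right) \left(4 + w\right)}{6}$ ($u{\left(w \right)} = \frac{\left(w - 1\right) \left(w + 4\right)}{6} = \frac{\left(-1 + w\right) \left(4 + w\right)}{6}$)
$\left(-7\right) \left(-6\right) + u{\left(7 \right)} = \left(-7\right) \left(-6\right) + \left(- \frac{2}{3} + \frac{1}{2} \cdot 7 + \frac{7^{2}}{6}\right) = 42 + \left(- \frac{2}{3} + \frac{7}{2} + \frac{1}{6} \cdot 49\right) = 42 + \left(- \frac{2}{3} + \frac{7}{2} + \frac{49}{6}\right) = 42 + 11 = 53$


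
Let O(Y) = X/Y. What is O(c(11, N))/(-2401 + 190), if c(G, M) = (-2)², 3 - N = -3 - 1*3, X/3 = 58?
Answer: -29/1474 ≈ -0.019674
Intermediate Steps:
X = 174 (X = 3*58 = 174)
N = 9 (N = 3 - (-3 - 1*3) = 3 - (-3 - 3) = 3 - 1*(-6) = 3 + 6 = 9)
c(G, M) = 4
O(Y) = 174/Y
O(c(11, N))/(-2401 + 190) = (174/4)/(-2401 + 190) = (174*(¼))/(-2211) = (87/2)*(-1/2211) = -29/1474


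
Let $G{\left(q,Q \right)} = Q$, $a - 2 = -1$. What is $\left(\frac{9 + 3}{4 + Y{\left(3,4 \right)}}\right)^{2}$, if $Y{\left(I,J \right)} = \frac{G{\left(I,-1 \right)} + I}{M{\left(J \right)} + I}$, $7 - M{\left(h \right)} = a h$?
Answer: $\frac{1296}{169} \approx 7.6686$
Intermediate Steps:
$a = 1$ ($a = 2 - 1 = 1$)
$M{\left(h \right)} = 7 - h$ ($M{\left(h \right)} = 7 - 1 h = 7 - h$)
$Y{\left(I,J \right)} = \frac{-1 + I}{7 + I - J}$ ($Y{\left(I,J \right)} = \frac{-1 + I}{\left(7 - J\right) + I} = \frac{-1 + I}{7 + I - J}$)
$\left(\frac{9 + 3}{4 + Y{\left(3,4 \right)}}\right)^{2} = \left(\frac{9 + 3}{4 + \frac{-1 + 3}{7 + 3 - 4}}\right)^{2} = \left(\frac{12}{4 + \frac{1}{7 + 3 - 4} \cdot 2}\right)^{2} = \left(\frac{12}{4 + \frac{1}{6} \cdot 2}\right)^{2} = \left(\frac{12}{4 + \frac{1}{3}}\right)^{2} = \left(\frac{12}{\frac{13}{3}}\right)^{2} = \left(12 \cdot \frac{3}{13}\right)^{2} = \left(\frac{36}{13}\right)^{2} = \frac{1296}{169}$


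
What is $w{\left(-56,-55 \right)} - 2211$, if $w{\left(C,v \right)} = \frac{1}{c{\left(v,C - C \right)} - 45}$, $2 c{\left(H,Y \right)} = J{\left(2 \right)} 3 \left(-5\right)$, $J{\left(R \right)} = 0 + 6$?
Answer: $- \frac{198991}{90} \approx -2211.0$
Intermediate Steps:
$J{\left(R \right)} = 6$
$c{\left(H,Y \right)} = -45$ ($c{\left(H,Y \right)} = \frac{6 \cdot 3 \left(-5\right)}{2} = \frac{18 \left(-5\right)}{2} = \frac{1}{2} \left(-90\right) = -45$)
$w{\left(C,v \right)} = - \frac{1}{90}$ ($w{\left(C,v \right)} = \frac{1}{-45 - 45} = \frac{1}{-90} = - \frac{1}{90}$)
$w{\left(-56,-55 \right)} - 2211 = - \frac{1}{90} - 2211 = - \frac{198991}{90}$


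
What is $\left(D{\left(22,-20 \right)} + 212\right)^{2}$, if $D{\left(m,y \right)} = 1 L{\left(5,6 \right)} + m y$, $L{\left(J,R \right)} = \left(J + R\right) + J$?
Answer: $44944$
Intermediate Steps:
$L{\left(J,R \right)} = R + 2 J$
$D{\left(m,y \right)} = 16 + m y$ ($D{\left(m,y \right)} = 1 \left(6 + 2 \cdot 5\right) + m y = 1 \left(6 + 10\right) + m y = 1 \cdot 16 + m y = 16 + m y$)
$\left(D{\left(22,-20 \right)} + 212\right)^{2} = \left(\left(16 + 22 \left(-20\right)\right) + 212\right)^{2} = \left(\left(16 - 440\right) + 212\right)^{2} = \left(-424 + 212\right)^{2} = \left(-212\right)^{2} = 44944$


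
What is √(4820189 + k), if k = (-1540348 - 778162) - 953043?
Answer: 2*√387159 ≈ 1244.4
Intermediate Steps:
k = -3271553 (k = -2318510 - 953043 = -3271553)
√(4820189 + k) = √(4820189 - 3271553) = √1548636 = 2*√387159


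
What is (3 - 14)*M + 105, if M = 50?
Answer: -445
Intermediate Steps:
(3 - 14)*M + 105 = (3 - 14)*50 + 105 = -11*50 + 105 = -550 + 105 = -445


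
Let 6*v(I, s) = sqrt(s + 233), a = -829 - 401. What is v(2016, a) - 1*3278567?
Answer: -3278567 + I*sqrt(997)/6 ≈ -3.2786e+6 + 5.2626*I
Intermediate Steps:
a = -1230
v(I, s) = sqrt(233 + s)/6 (v(I, s) = sqrt(s + 233)/6 = sqrt(233 + s)/6)
v(2016, a) - 1*3278567 = sqrt(233 - 1230)/6 - 1*3278567 = sqrt(-997)/6 - 3278567 = (I*sqrt(997))/6 - 3278567 = I*sqrt(997)/6 - 3278567 = -3278567 + I*sqrt(997)/6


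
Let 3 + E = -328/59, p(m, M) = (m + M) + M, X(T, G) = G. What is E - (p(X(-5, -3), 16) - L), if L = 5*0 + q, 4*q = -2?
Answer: -4491/118 ≈ -38.059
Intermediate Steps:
q = -½ (q = (¼)*(-2) = -½ ≈ -0.50000)
p(m, M) = m + 2*M (p(m, M) = (M + m) + M = m + 2*M)
L = -½ (L = 5*0 - ½ = 0 - ½ = -½ ≈ -0.50000)
E = -505/59 (E = -3 - 328/59 = -505/59 ≈ -8.5593)
E - (p(X(-5, -3), 16) - L) = -505/59 - ((-3 + 2*16) - 1*(-½)) = -505/59 - ((-3 + 32) + ½) = -505/59 - (29 + ½) = -505/59 - 1*59/2 = -505/59 - 59/2 = -4491/118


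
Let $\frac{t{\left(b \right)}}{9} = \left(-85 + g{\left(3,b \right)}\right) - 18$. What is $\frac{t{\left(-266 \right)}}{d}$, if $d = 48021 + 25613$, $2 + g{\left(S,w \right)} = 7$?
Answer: $- \frac{441}{36817} \approx -0.011978$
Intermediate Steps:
$g{\left(S,w \right)} = 5$ ($g{\left(S,w \right)} = -2 + 7 = 5$)
$d = 73634$
$t{\left(b \right)} = -882$ ($t{\left(b \right)} = 9 \left(\left(-85 + 5\right) - 18\right) = 9 \left(-80 - 18\right) = 9 \left(-98\right) = -882$)
$\frac{t{\left(-266 \right)}}{d} = - \frac{882}{73634} = \left(-882\right) \frac{1}{73634} = - \frac{441}{36817}$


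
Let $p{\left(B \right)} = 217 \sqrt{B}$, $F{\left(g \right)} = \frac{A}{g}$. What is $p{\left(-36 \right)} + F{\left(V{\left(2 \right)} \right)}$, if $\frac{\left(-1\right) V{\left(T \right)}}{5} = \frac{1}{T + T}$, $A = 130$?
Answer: $-104 + 1302 i \approx -104.0 + 1302.0 i$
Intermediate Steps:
$V{\left(T \right)} = - \frac{5}{2 T}$ ($V{\left(T \right)} = - \frac{5}{T + T} = - \frac{5}{2 T}$)
$F{\left(g \right)} = \frac{130}{g}$
$p{\left(-36 \right)} + F{\left(V{\left(2 \right)} \right)} = 217 \sqrt{-36} + \frac{130}{\left(- \frac{5}{2}\right) \frac{1}{2}} = 217 \cdot 6 i + \frac{130}{\left(- \frac{5}{2}\right) \frac{1}{2}} = 1302 i + \frac{130}{- \frac{5}{4}} = 1302 i + 130 \left(- \frac{4}{5}\right) = 1302 i - 104 = -104 + 1302 i$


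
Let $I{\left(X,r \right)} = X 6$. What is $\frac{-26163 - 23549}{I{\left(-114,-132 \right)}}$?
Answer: $\frac{12428}{171} \approx 72.678$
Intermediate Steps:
$I{\left(X,r \right)} = 6 X$
$\frac{-26163 - 23549}{I{\left(-114,-132 \right)}} = \frac{-26163 - 23549}{6 \left(-114\right)} = - \frac{49712}{-684} = \left(-49712\right) \left(- \frac{1}{684}\right) = \frac{12428}{171}$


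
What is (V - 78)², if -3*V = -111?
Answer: 1681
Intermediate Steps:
V = 37 (V = -⅓*(-111) = 37)
(V - 78)² = (37 - 78)² = (-41)² = 1681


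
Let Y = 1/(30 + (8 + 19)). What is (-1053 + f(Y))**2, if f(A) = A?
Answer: 3602400400/3249 ≈ 1.1088e+6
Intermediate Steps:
Y = 1/57 (Y = 1/(30 + 27) = 1/57 ≈ 0.017544)
(-1053 + f(Y))**2 = (-1053 + 1/57)**2 = (-60020/57)**2 = 3602400400/3249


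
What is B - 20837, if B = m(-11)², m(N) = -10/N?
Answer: -2521177/121 ≈ -20836.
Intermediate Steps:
B = 100/121 (B = (-10/(-11))² = (-10*(-1/11))² = (10/11)² = 100/121 ≈ 0.82645)
B - 20837 = 100/121 - 20837 = -2521177/121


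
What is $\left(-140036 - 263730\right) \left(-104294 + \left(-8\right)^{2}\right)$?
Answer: $42084530180$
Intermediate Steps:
$\left(-140036 - 263730\right) \left(-104294 + \left(-8\right)^{2}\right) = - 403766 \left(-104294 + 64\right) = \left(-403766\right) \left(-104230\right) = 42084530180$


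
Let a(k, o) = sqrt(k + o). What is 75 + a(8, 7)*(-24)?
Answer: 75 - 24*sqrt(15) ≈ -17.952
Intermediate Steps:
75 + a(8, 7)*(-24) = 75 + sqrt(8 + 7)*(-24) = 75 + sqrt(15)*(-24) = 75 - 24*sqrt(15)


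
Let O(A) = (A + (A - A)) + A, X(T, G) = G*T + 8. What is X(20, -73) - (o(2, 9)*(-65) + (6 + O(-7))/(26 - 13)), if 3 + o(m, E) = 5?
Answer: -17178/13 ≈ -1321.4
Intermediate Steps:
o(m, E) = 2 (o(m, E) = -3 + 5 = 2)
X(T, G) = 8 + G*T
O(A) = 2*A (O(A) = (A + 0) + A = A + A = 2*A)
X(20, -73) - (o(2, 9)*(-65) + (6 + O(-7))/(26 - 13)) = (8 - 73*20) - (2*(-65) + (6 + 2*(-7))/(26 - 13)) = (8 - 1460) - (-130 + (6 - 14)/13) = -1452 - (-130 - 8*1/13) = -1452 - (-130 - 8/13) = -1452 - 1*(-1698/13) = -1452 + 1698/13 = -17178/13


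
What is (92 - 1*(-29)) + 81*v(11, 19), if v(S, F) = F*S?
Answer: 17050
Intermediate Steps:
(92 - 1*(-29)) + 81*v(11, 19) = (92 - 1*(-29)) + 81*(19*11) = (92 + 29) + 81*209 = 121 + 16929 = 17050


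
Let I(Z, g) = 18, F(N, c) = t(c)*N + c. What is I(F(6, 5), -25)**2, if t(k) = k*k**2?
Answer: 324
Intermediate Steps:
t(k) = k**3
F(N, c) = c + N*c**3 (F(N, c) = c**3*N + c = N*c**3 + c = c + N*c**3)
I(F(6, 5), -25)**2 = 18**2 = 324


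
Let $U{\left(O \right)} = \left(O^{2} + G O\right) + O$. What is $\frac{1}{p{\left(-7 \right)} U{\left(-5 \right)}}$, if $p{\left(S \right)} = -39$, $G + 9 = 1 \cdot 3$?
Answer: $- \frac{1}{1950} \approx -0.00051282$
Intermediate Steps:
$G = -6$ ($G = -9 + 1 \cdot 3 = -9 + 3 = -6$)
$U{\left(O \right)} = O^{2} - 5 O$ ($U{\left(O \right)} = \left(O^{2} - 6 O\right) + O = O^{2} - 5 O$)
$\frac{1}{p{\left(-7 \right)} U{\left(-5 \right)}} = \frac{1}{\left(-39\right) \left(- 5 \left(-5 - 5\right)\right)} = \frac{1}{\left(-39\right) \left(\left(-5\right) \left(-10\right)\right)} = \frac{1}{\left(-39\right) 50} = \frac{1}{-1950} = - \frac{1}{1950}$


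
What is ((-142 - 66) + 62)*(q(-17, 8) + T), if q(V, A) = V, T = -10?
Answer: 3942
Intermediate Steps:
((-142 - 66) + 62)*(q(-17, 8) + T) = ((-142 - 66) + 62)*(-17 - 10) = (-208 + 62)*(-27) = -146*(-27) = 3942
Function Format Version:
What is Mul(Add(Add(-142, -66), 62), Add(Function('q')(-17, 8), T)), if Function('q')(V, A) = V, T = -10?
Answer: 3942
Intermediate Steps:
Mul(Add(Add(-142, -66), 62), Add(Function('q')(-17, 8), T)) = Mul(Add(Add(-142, -66), 62), Add(-17, -10)) = Mul(Add(-208, 62), -27) = Mul(-146, -27) = 3942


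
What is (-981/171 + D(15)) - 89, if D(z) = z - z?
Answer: -1800/19 ≈ -94.737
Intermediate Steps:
D(z) = 0
(-981/171 + D(15)) - 89 = (-981/171 + 0) - 89 = (-981*1/171 + 0) - 89 = (-109/19 + 0) - 89 = -109/19 - 89 = -1800/19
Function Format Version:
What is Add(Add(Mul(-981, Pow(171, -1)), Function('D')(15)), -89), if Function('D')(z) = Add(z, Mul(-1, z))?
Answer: Rational(-1800, 19) ≈ -94.737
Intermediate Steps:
Function('D')(z) = 0
Add(Add(Mul(-981, Pow(171, -1)), Function('D')(15)), -89) = Add(Add(Mul(-981, Pow(171, -1)), 0), -89) = Add(Add(Mul(-981, Rational(1, 171)), 0), -89) = Add(Add(Rational(-109, 19), 0), -89) = Add(Rational(-109, 19), -89) = Rational(-1800, 19)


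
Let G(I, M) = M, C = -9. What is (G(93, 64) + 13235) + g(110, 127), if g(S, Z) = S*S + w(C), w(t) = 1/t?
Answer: 228590/9 ≈ 25399.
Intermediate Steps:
g(S, Z) = -⅑ + S² (g(S, Z) = S*S + 1/(-9) = S² - ⅑ = -⅑ + S²)
(G(93, 64) + 13235) + g(110, 127) = (64 + 13235) + (-⅑ + 110²) = 13299 + (-⅑ + 12100) = 13299 + 108899/9 = 228590/9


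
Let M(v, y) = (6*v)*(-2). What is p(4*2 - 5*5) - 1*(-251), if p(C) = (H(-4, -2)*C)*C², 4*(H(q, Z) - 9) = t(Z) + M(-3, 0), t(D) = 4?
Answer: -93096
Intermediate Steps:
M(v, y) = -12*v
H(q, Z) = 19 (H(q, Z) = 9 + (4 - 12*(-3))/4 = 9 + (4 + 36)/4 = 9 + (¼)*40 = 9 + 10 = 19)
p(C) = 19*C³ (p(C) = (19*C)*C² = 19*C³)
p(4*2 - 5*5) - 1*(-251) = 19*(4*2 - 5*5)³ - 1*(-251) = 19*(8 - 25)³ + 251 = 19*(-17)³ + 251 = 19*(-4913) + 251 = -93347 + 251 = -93096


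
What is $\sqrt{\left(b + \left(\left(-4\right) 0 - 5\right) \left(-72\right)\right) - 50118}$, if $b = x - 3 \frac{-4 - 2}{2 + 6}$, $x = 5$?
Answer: $\frac{i \sqrt{199003}}{2} \approx 223.05 i$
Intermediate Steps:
$b = \frac{29}{4}$ ($b = 5 - 3 \frac{-4 - 2}{2 + 6} = 5 - 3 \left(- \frac{6}{8}\right) = 5 - 3 \left(\left(-6\right) \frac{1}{8}\right) = 5 - - \frac{9}{4} = 5 + \frac{9}{4} = \frac{29}{4} \approx 7.25$)
$\sqrt{\left(b + \left(\left(-4\right) 0 - 5\right) \left(-72\right)\right) - 50118} = \sqrt{\left(\frac{29}{4} + \left(\left(-4\right) 0 - 5\right) \left(-72\right)\right) - 50118} = \sqrt{\left(\frac{29}{4} + \left(0 - 5\right) \left(-72\right)\right) - 50118} = \sqrt{\left(\frac{29}{4} - -360\right) - 50118} = \sqrt{\left(\frac{29}{4} + 360\right) - 50118} = \sqrt{\frac{1469}{4} - 50118} = \sqrt{- \frac{199003}{4}} = \frac{i \sqrt{199003}}{2}$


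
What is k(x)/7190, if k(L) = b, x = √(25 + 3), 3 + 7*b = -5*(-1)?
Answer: 1/25165 ≈ 3.9738e-5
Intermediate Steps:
b = 2/7 (b = -3/7 + (-5*(-1))/7 = -3/7 + (⅐)*5 = -3/7 + 5/7 = 2/7 ≈ 0.28571)
x = 2*√7 (x = √28 = 2*√7 ≈ 5.2915)
k(L) = 2/7
k(x)/7190 = (2/7)/7190 = (2/7)*(1/7190) = 1/25165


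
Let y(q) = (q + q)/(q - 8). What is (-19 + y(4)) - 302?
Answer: -323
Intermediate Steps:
y(q) = 2*q/(-8 + q) (y(q) = (2*q)/(-8 + q) = 2*q/(-8 + q))
(-19 + y(4)) - 302 = (-19 + 2*4/(-8 + 4)) - 302 = (-19 + 2*4/(-4)) - 302 = (-19 + 2*4*(-¼)) - 302 = (-19 - 2) - 302 = -21 - 302 = -323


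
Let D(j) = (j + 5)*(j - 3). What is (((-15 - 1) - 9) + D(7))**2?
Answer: 529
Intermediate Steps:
D(j) = (-3 + j)*(5 + j) (D(j) = (5 + j)*(-3 + j) = (-3 + j)*(5 + j))
(((-15 - 1) - 9) + D(7))**2 = (((-15 - 1) - 9) + (-15 + 7**2 + 2*7))**2 = ((-16 - 9) + (-15 + 49 + 14))**2 = (-25 + 48)**2 = 23**2 = 529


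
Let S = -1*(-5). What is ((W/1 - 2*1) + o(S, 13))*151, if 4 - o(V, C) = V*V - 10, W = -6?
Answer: -2869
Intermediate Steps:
S = 5
o(V, C) = 14 - V² (o(V, C) = 4 - (V*V - 10) = 4 - (V² - 10) = 4 - (-10 + V²) = 4 + (10 - V²) = 14 - V²)
((W/1 - 2*1) + o(S, 13))*151 = ((-6/1 - 2*1) + (14 - 1*5²))*151 = ((-6*1 - 2) + (14 - 1*25))*151 = ((-6 - 2) + (14 - 25))*151 = (-8 - 11)*151 = -19*151 = -2869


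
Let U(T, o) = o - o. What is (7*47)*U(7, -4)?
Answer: 0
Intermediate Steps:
U(T, o) = 0
(7*47)*U(7, -4) = (7*47)*0 = 329*0 = 0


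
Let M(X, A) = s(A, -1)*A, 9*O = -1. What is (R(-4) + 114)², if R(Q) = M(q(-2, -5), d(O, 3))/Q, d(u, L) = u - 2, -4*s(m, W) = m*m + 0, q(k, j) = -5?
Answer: 1749897728569/136048896 ≈ 12862.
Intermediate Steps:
O = -⅑ (O = (⅑)*(-1) = -⅑ ≈ -0.11111)
s(m, W) = -m²/4 (s(m, W) = -(m*m + 0)/4 = -(m² + 0)/4 = -m²/4)
d(u, L) = -2 + u
M(X, A) = -A³/4 (M(X, A) = (-A²/4)*A = -A³/4)
R(Q) = 6859/(2916*Q) (R(Q) = (-(-2 - ⅑)³/4)/Q = (-(-19/9)³/4)/Q = (-¼*(-6859/729))/Q = 6859/(2916*Q))
(R(-4) + 114)² = ((6859/2916)/(-4) + 114)² = ((6859/2916)*(-¼) + 114)² = (-6859/11664 + 114)² = (1322837/11664)² = 1749897728569/136048896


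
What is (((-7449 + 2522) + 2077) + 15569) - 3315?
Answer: 9404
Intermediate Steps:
(((-7449 + 2522) + 2077) + 15569) - 3315 = ((-4927 + 2077) + 15569) - 3315 = (-2850 + 15569) - 3315 = 12719 - 3315 = 9404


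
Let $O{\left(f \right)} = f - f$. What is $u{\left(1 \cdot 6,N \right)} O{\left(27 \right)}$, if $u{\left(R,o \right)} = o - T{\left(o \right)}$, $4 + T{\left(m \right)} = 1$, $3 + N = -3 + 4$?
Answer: $0$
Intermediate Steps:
$N = -2$ ($N = -3 + \left(-3 + 4\right) = -3 + 1 = -2$)
$T{\left(m \right)} = -3$ ($T{\left(m \right)} = -4 + 1 = -3$)
$O{\left(f \right)} = 0$
$u{\left(R,o \right)} = 3 + o$ ($u{\left(R,o \right)} = o - -3 = o + 3 = 3 + o$)
$u{\left(1 \cdot 6,N \right)} O{\left(27 \right)} = \left(3 - 2\right) 0 = 1 \cdot 0 = 0$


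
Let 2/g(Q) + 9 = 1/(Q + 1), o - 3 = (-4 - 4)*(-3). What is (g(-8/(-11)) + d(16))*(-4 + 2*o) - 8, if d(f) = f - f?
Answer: -159/8 ≈ -19.875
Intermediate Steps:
o = 27 (o = 3 + (-4 - 4)*(-3) = 3 - 8*(-3) = 3 + 24 = 27)
g(Q) = 2/(-9 + 1/(1 + Q)) (g(Q) = 2/(-9 + 1/(Q + 1)) = 2/(-9 + 1/(1 + Q)))
d(f) = 0
(g(-8/(-11)) + d(16))*(-4 + 2*o) - 8 = (2*(-1 - (-8)/(-11))/(8 + 9*(-8/(-11))) + 0)*(-4 + 2*27) - 8 = (2*(-1 - (-8)*(-1)/11)/(8 + 9*(-8*(-1/11))) + 0)*(-4 + 54) - 8 = (2*(-1 - 1*8/11)/(8 + 9*(8/11)) + 0)*50 - 8 = (2*(-1 - 8/11)/(8 + 72/11) + 0)*50 - 8 = (2*(-19/11)/(160/11) + 0)*50 - 8 = (2*(11/160)*(-19/11) + 0)*50 - 8 = (-19/80 + 0)*50 - 8 = -19/80*50 - 8 = -95/8 - 8 = -159/8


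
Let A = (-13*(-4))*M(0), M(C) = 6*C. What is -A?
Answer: 0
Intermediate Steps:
A = 0 (A = (-13*(-4))*(6*0) = 52*0 = 0)
-A = -1*0 = 0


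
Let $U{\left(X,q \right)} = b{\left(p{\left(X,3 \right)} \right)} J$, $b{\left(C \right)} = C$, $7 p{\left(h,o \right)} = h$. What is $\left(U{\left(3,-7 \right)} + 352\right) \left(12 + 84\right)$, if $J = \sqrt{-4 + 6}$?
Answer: $33792 + \frac{288 \sqrt{2}}{7} \approx 33850.0$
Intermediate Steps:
$p{\left(h,o \right)} = \frac{h}{7}$
$J = \sqrt{2} \approx 1.4142$
$U{\left(X,q \right)} = \frac{X \sqrt{2}}{7}$ ($U{\left(X,q \right)} = \frac{X}{7} \sqrt{2} = \frac{X \sqrt{2}}{7}$)
$\left(U{\left(3,-7 \right)} + 352\right) \left(12 + 84\right) = \left(\frac{1}{7} \cdot 3 \sqrt{2} + 352\right) \left(12 + 84\right) = \left(\frac{3 \sqrt{2}}{7} + 352\right) 96 = \left(352 + \frac{3 \sqrt{2}}{7}\right) 96 = 33792 + \frac{288 \sqrt{2}}{7}$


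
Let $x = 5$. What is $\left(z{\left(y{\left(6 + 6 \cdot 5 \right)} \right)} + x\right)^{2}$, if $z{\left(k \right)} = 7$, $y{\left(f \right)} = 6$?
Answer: $144$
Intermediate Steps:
$\left(z{\left(y{\left(6 + 6 \cdot 5 \right)} \right)} + x\right)^{2} = \left(7 + 5\right)^{2} = 12^{2} = 144$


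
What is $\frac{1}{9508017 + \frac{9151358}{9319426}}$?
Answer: $\frac{4659713}{44304634994800} \approx 1.0517 \cdot 10^{-7}$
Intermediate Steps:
$\frac{1}{9508017 + \frac{9151358}{9319426}} = \frac{1}{9508017 + 9151358 \cdot \frac{1}{9319426}} = \frac{1}{9508017 + \frac{4575679}{4659713}} = \frac{1}{\frac{44304634994800}{4659713}} = \frac{4659713}{44304634994800}$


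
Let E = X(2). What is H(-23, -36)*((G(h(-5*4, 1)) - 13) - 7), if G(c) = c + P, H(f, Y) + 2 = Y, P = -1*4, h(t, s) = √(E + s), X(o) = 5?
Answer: 912 - 38*√6 ≈ 818.92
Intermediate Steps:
E = 5
h(t, s) = √(5 + s)
P = -4
H(f, Y) = -2 + Y
G(c) = -4 + c (G(c) = c - 4 = -4 + c)
H(-23, -36)*((G(h(-5*4, 1)) - 13) - 7) = (-2 - 36)*(((-4 + √(5 + 1)) - 13) - 7) = -38*(((-4 + √6) - 13) - 7) = -38*((-17 + √6) - 7) = -38*(-24 + √6) = 912 - 38*√6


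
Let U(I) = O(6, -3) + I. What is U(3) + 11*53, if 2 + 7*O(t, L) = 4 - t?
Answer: 4098/7 ≈ 585.43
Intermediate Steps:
O(t, L) = 2/7 - t/7 (O(t, L) = -2/7 + (4 - t)/7 = -2/7 + (4/7 - t/7) = 2/7 - t/7)
U(I) = -4/7 + I (U(I) = (2/7 - 1/7*6) + I = (2/7 - 6/7) + I = -4/7 + I)
U(3) + 11*53 = (-4/7 + 3) + 11*53 = 17/7 + 583 = 4098/7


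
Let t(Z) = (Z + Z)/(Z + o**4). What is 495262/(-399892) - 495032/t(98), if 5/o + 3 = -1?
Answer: -159067289713187/627030656 ≈ -2.5368e+5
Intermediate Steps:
o = -5/4 (o = 5/(-3 - 1) = 5/(-4) = 5*(-1/4) = -5/4 ≈ -1.2500)
t(Z) = 2*Z/(625/256 + Z) (t(Z) = (Z + Z)/(Z + (-5/4)**4) = (2*Z)/(Z + 625/256) = (2*Z)/(625/256 + Z) = 2*Z/(625/256 + Z))
495262/(-399892) - 495032/t(98) = 495262/(-399892) - 495032/(512*98/(625 + 256*98)) = 495262*(-1/399892) - 495032/(512*98/(625 + 25088)) = -247631/199946 - 495032/(512*98/25713) = -247631/199946 - 495032/(512*98*(1/25713)) = -247631/199946 - 495032/50176/25713 = -247631/199946 - 495032*25713/50176 = -247631/199946 - 1591094727/6272 = -159067289713187/627030656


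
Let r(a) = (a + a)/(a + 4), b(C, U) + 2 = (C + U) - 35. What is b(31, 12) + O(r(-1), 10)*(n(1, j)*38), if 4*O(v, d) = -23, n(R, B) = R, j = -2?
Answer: -425/2 ≈ -212.50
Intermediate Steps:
b(C, U) = -37 + C + U (b(C, U) = -2 + ((C + U) - 35) = -2 + (-35 + C + U) = -37 + C + U)
r(a) = 2*a/(4 + a) (r(a) = (2*a)/(4 + a) = 2*a/(4 + a))
O(v, d) = -23/4 (O(v, d) = (¼)*(-23) = -23/4)
b(31, 12) + O(r(-1), 10)*(n(1, j)*38) = (-37 + 31 + 12) - 23*38/4 = 6 - 23/4*38 = 6 - 437/2 = -425/2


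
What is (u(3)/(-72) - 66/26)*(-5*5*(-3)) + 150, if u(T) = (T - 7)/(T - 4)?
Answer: -3475/78 ≈ -44.551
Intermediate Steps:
u(T) = (-7 + T)/(-4 + T)
(u(3)/(-72) - 66/26)*(-5*5*(-3)) + 150 = (((-7 + 3)/(-4 + 3))/(-72) - 66/26)*(-5*5*(-3)) + 150 = ((-4/(-1))*(-1/72) - 66*1/26)*(-25*(-3)) + 150 = (-1*(-4)*(-1/72) - 33/13)*75 + 150 = (4*(-1/72) - 33/13)*75 + 150 = (-1/18 - 33/13)*75 + 150 = -607/234*75 + 150 = -15175/78 + 150 = -3475/78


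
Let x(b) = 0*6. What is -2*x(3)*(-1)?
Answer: 0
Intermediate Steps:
x(b) = 0
-2*x(3)*(-1) = -2*0*(-1) = 0*(-1) = 0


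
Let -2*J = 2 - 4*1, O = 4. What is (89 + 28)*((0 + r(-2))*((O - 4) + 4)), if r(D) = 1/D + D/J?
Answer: -1170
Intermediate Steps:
J = 1 (J = -(2 - 4*1)/2 = -(2 - 4)/2 = -½*(-2) = 1)
r(D) = D + 1/D (r(D) = 1/D + D/1 = 1/D + D*1 = 1/D + D = D + 1/D)
(89 + 28)*((0 + r(-2))*((O - 4) + 4)) = (89 + 28)*((0 + (-2 + 1/(-2)))*((4 - 4) + 4)) = 117*((0 + (-2 - ½))*(0 + 4)) = 117*((0 - 5/2)*4) = 117*(-5/2*4) = 117*(-10) = -1170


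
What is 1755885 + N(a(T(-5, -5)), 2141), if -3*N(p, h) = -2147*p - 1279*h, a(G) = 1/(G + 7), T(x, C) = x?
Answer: 5338045/2 ≈ 2.6690e+6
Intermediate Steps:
a(G) = 1/(7 + G)
N(p, h) = 1279*h/3 + 2147*p/3 (N(p, h) = -(-2147*p - 1279*h)/3 = 1279*h/3 + 2147*p/3)
1755885 + N(a(T(-5, -5)), 2141) = 1755885 + ((1279/3)*2141 + 2147/(3*(7 - 5))) = 1755885 + (2738339/3 + (2147/3)/2) = 1755885 + (2738339/3 + (2147/3)*(½)) = 1755885 + (2738339/3 + 2147/6) = 1755885 + 1826275/2 = 5338045/2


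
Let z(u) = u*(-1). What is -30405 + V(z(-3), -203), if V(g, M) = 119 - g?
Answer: -30289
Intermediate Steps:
z(u) = -u
-30405 + V(z(-3), -203) = -30405 + (119 - (-1)*(-3)) = -30405 + (119 - 1*3) = -30405 + (119 - 3) = -30405 + 116 = -30289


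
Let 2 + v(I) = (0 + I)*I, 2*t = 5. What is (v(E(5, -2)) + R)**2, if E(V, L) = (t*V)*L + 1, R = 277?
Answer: 724201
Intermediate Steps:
t = 5/2 (t = (1/2)*5 = 5/2 ≈ 2.5000)
E(V, L) = 1 + 5*L*V/2 (E(V, L) = (5*V/2)*L + 1 = 5*L*V/2 + 1 = 1 + 5*L*V/2)
v(I) = -2 + I**2 (v(I) = -2 + (0 + I)*I = -2 + I*I = -2 + I**2)
(v(E(5, -2)) + R)**2 = ((-2 + (1 + (5/2)*(-2)*5)**2) + 277)**2 = ((-2 + (1 - 25)**2) + 277)**2 = ((-2 + (-24)**2) + 277)**2 = ((-2 + 576) + 277)**2 = (574 + 277)**2 = 851**2 = 724201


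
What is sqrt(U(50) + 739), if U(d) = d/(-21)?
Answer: sqrt(324849)/21 ≈ 27.141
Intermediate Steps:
U(d) = -d/21 (U(d) = d*(-1/21) = -d/21)
sqrt(U(50) + 739) = sqrt(-1/21*50 + 739) = sqrt(-50/21 + 739) = sqrt(15469/21) = sqrt(324849)/21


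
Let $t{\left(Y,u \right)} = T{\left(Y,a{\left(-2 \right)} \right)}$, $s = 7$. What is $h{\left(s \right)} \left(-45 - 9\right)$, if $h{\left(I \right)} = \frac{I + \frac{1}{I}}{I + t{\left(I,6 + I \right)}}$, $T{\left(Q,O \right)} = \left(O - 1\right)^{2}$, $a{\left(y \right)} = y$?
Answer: $- \frac{675}{28} \approx -24.107$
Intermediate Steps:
$T{\left(Q,O \right)} = \left(-1 + O\right)^{2}$
$t{\left(Y,u \right)} = 9$ ($t{\left(Y,u \right)} = \left(-1 - 2\right)^{2} = \left(-3\right)^{2} = 9$)
$h{\left(I \right)} = \frac{I + \frac{1}{I}}{9 + I}$ ($h{\left(I \right)} = \frac{I + \frac{1}{I}}{I + 9} = \frac{I + \frac{1}{I}}{9 + I}$)
$h{\left(s \right)} \left(-45 - 9\right) = \frac{1 + 7^{2}}{7 \left(9 + 7\right)} \left(-45 - 9\right) = \frac{1 + 49}{7 \cdot 16} \left(-54\right) = \frac{1}{7} \cdot \frac{1}{16} \cdot 50 \left(-54\right) = \frac{25}{56} \left(-54\right) = - \frac{675}{28}$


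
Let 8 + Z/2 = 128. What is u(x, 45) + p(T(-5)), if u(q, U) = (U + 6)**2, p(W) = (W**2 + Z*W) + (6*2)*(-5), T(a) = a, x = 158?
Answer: 1366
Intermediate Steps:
Z = 240 (Z = -16 + 2*128 = -16 + 256 = 240)
p(W) = -60 + W**2 + 240*W (p(W) = (W**2 + 240*W) + (6*2)*(-5) = (W**2 + 240*W) + 12*(-5) = (W**2 + 240*W) - 60 = -60 + W**2 + 240*W)
u(q, U) = (6 + U)**2
u(x, 45) + p(T(-5)) = (6 + 45)**2 + (-60 + (-5)**2 + 240*(-5)) = 51**2 + (-60 + 25 - 1200) = 2601 - 1235 = 1366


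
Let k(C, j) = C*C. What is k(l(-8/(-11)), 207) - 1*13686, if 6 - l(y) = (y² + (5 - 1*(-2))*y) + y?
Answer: -200374962/14641 ≈ -13686.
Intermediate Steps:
l(y) = 6 - y² - 8*y (l(y) = 6 - ((y² + (5 - 1*(-2))*y) + y) = 6 - ((y² + (5 + 2)*y) + y) = 6 - ((y² + 7*y) + y) = 6 - (y² + 8*y) = 6 + (-y² - 8*y) = 6 - y² - 8*y)
k(C, j) = C²
k(l(-8/(-11)), 207) - 1*13686 = (6 - (-8/(-11))² - (-64)/(-11))² - 1*13686 = (6 - (-8*(-1/11))² - (-64)*(-1)/11)² - 13686 = (6 - (8/11)² - 8*8/11)² - 13686 = (6 - 1*64/121 - 64/11)² - 13686 = (6 - 64/121 - 64/11)² - 13686 = (-42/121)² - 13686 = 1764/14641 - 13686 = -200374962/14641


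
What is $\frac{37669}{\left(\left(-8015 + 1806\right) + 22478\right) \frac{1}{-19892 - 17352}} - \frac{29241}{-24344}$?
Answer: $- \frac{2008988162315}{23297208} \approx -86233.0$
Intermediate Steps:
$\frac{37669}{\left(\left(-8015 + 1806\right) + 22478\right) \frac{1}{-19892 - 17352}} - \frac{29241}{-24344} = \frac{37669}{\left(-6209 + 22478\right) \frac{1}{-37244}} - - \frac{29241}{24344} = \frac{37669}{16269 \left(- \frac{1}{37244}\right)} + \frac{29241}{24344} = \frac{37669}{- \frac{16269}{37244}} + \frac{29241}{24344} = 37669 \left(- \frac{37244}{16269}\right) + \frac{29241}{24344} = - \frac{1402944236}{16269} + \frac{29241}{24344} = - \frac{2008988162315}{23297208}$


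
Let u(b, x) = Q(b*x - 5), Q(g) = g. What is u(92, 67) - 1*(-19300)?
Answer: 25459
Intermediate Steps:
u(b, x) = -5 + b*x (u(b, x) = b*x - 5 = -5 + b*x)
u(92, 67) - 1*(-19300) = (-5 + 92*67) - 1*(-19300) = (-5 + 6164) + 19300 = 6159 + 19300 = 25459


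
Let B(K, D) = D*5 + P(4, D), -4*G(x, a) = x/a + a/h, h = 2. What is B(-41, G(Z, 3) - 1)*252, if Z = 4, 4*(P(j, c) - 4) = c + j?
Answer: -8001/8 ≈ -1000.1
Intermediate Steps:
P(j, c) = 4 + c/4 + j/4 (P(j, c) = 4 + (c + j)/4 = 4 + (c/4 + j/4) = 4 + c/4 + j/4)
G(x, a) = -a/8 - x/(4*a) (G(x, a) = -(x/a + a/2)/4 = -(a/2 + x/a)/4 = -a/8 - x/(4*a))
B(K, D) = 5 + 21*D/4 (B(K, D) = D*5 + (4 + D/4 + (¼)*4) = 5*D + (4 + D/4 + 1) = 5*D + (5 + D/4) = 5 + 21*D/4)
B(-41, G(Z, 3) - 1)*252 = (5 + 21*((-⅛*3 - ¼*4/3) - 1)/4)*252 = (5 + 21*((-3/8 - ¼*4*⅓) - 1)/4)*252 = (5 + 21*((-3/8 - ⅓) - 1)/4)*252 = (5 + 21*(-17/24 - 1)/4)*252 = (5 + (21/4)*(-41/24))*252 = (5 - 287/32)*252 = -127/32*252 = -8001/8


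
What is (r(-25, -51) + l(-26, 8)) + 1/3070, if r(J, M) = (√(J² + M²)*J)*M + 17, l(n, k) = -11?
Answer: 18421/3070 + 1275*√3226 ≈ 72423.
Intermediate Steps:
r(J, M) = 17 + J*M*√(J² + M²) (r(J, M) = (J*√(J² + M²))*M + 17 = J*M*√(J² + M²) + 17 = 17 + J*M*√(J² + M²))
(r(-25, -51) + l(-26, 8)) + 1/3070 = ((17 - 25*(-51)*√((-25)² + (-51)²)) - 11) + 1/3070 = ((17 - 25*(-51)*√(625 + 2601)) - 11) + 1/3070 = ((17 - 25*(-51)*√3226) - 11) + 1/3070 = ((17 + 1275*√3226) - 11) + 1/3070 = (6 + 1275*√3226) + 1/3070 = 18421/3070 + 1275*√3226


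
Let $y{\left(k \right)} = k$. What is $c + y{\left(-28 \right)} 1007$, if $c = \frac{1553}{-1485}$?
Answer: $- \frac{41872613}{1485} \approx -28197.0$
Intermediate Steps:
$c = - \frac{1553}{1485}$ ($c = 1553 \left(- \frac{1}{1485}\right) = - \frac{1553}{1485} \approx -1.0458$)
$c + y{\left(-28 \right)} 1007 = - \frac{1553}{1485} - 28196 = - \frac{41872613}{1485}$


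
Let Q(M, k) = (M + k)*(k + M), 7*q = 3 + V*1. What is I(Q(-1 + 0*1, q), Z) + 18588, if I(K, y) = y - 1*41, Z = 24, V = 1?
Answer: 18571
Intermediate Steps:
q = 4/7 (q = (3 + 1*1)/7 = (3 + 1)/7 = (⅐)*4 = 4/7 ≈ 0.57143)
Q(M, k) = (M + k)² (Q(M, k) = (M + k)*(M + k) = (M + k)²)
I(K, y) = -41 + y (I(K, y) = y - 41 = -41 + y)
I(Q(-1 + 0*1, q), Z) + 18588 = (-41 + 24) + 18588 = -17 + 18588 = 18571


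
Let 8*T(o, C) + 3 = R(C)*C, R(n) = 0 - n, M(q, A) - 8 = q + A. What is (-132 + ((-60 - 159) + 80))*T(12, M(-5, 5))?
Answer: 18157/8 ≈ 2269.6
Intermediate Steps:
M(q, A) = 8 + A + q (M(q, A) = 8 + (q + A) = 8 + (A + q) = 8 + A + q)
R(n) = -n
T(o, C) = -3/8 - C²/8 (T(o, C) = -3/8 + ((-C)*C)/8 = -3/8 + (-C²)/8 = -3/8 - C²/8)
(-132 + ((-60 - 159) + 80))*T(12, M(-5, 5)) = (-132 + ((-60 - 159) + 80))*(-3/8 - (8 + 5 - 5)²/8) = (-132 + (-219 + 80))*(-3/8 - ⅛*8²) = (-132 - 139)*(-3/8 - ⅛*64) = -271*(-3/8 - 8) = -271*(-67/8) = 18157/8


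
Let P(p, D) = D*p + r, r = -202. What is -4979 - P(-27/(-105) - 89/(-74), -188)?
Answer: -5830801/1295 ≈ -4502.5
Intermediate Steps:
P(p, D) = -202 + D*p (P(p, D) = D*p - 202 = -202 + D*p)
-4979 - P(-27/(-105) - 89/(-74), -188) = -4979 - (-202 - 188*(-27/(-105) - 89/(-74))) = -4979 - (-202 - 188*(-27*(-1/105) - 89*(-1/74))) = -4979 - (-202 - 188*(9/35 + 89/74)) = -4979 - (-202 - 188*3781/2590) = -4979 - (-202 - 355414/1295) = -4979 - 1*(-617004/1295) = -4979 + 617004/1295 = -5830801/1295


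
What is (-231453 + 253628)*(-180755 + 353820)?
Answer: 3837716375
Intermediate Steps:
(-231453 + 253628)*(-180755 + 353820) = 22175*173065 = 3837716375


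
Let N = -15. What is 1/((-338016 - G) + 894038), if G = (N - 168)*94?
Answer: 1/573224 ≈ 1.7445e-6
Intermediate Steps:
G = -17202 (G = (-15 - 168)*94 = -183*94 = -17202)
1/((-338016 - G) + 894038) = 1/((-338016 - 1*(-17202)) + 894038) = 1/((-338016 + 17202) + 894038) = 1/(-320814 + 894038) = 1/573224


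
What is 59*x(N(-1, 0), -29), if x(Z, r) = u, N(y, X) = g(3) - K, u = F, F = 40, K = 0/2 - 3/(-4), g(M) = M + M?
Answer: 2360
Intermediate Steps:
g(M) = 2*M
K = ¾ (K = 0*(½) - 3*(-¼) = 0 + ¾ = ¾ ≈ 0.75000)
u = 40
N(y, X) = 21/4 (N(y, X) = 2*3 - 1*¾ = 6 - ¾ = 21/4)
x(Z, r) = 40
59*x(N(-1, 0), -29) = 59*40 = 2360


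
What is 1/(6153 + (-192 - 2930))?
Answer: 1/3031 ≈ 0.00032992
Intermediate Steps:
1/(6153 + (-192 - 2930)) = 1/(6153 - 3122) = 1/3031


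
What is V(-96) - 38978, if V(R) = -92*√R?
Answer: -38978 - 368*I*√6 ≈ -38978.0 - 901.41*I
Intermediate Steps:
V(-96) - 38978 = -368*I*√6 - 38978 = -38978 - 368*I*√6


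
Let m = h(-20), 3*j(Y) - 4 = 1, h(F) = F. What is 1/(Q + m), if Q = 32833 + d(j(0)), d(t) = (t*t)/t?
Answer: 3/98444 ≈ 3.0474e-5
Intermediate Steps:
j(Y) = 5/3 (j(Y) = 4/3 + (⅓)*1 = 4/3 + ⅓ = 5/3)
d(t) = t (d(t) = t²/t = t)
m = -20
Q = 98504/3 (Q = 32833 + 5/3 = 98504/3 ≈ 32835.)
1/(Q + m) = 1/(98504/3 - 20) = 1/(98444/3) = 3/98444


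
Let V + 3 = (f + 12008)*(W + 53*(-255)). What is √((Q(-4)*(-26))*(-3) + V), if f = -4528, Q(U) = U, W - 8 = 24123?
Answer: 19*√219965 ≈ 8911.1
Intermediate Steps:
W = 24131 (W = 8 + 24123 = 24131)
V = 79407677 (V = -3 + (-4528 + 12008)*(24131 + 53*(-255)) = -3 + 7480*(24131 - 13515) = -3 + 7480*10616 = -3 + 79407680 = 79407677)
√((Q(-4)*(-26))*(-3) + V) = √(-4*(-26)*(-3) + 79407677) = √(104*(-3) + 79407677) = √(-312 + 79407677) = √79407365 = 19*√219965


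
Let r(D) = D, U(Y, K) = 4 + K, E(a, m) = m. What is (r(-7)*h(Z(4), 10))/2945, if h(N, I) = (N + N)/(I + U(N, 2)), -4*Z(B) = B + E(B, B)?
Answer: 7/11780 ≈ 0.00059423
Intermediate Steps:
Z(B) = -B/2 (Z(B) = -(B + B)/4 = -B/2)
h(N, I) = 2*N/(6 + I) (h(N, I) = (N + N)/(I + (4 + 2)) = (2*N)/(I + 6) = (2*N)/(6 + I) = 2*N/(6 + I))
(r(-7)*h(Z(4), 10))/2945 = -14*(-½*4)/(6 + 10)/2945 = -14*(-2)/16*(1/2945) = -7*(-¼)*(1/2945) = (7/4)*(1/2945) = 7/11780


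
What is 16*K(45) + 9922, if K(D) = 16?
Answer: 10178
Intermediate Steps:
16*K(45) + 9922 = 16*16 + 9922 = 256 + 9922 = 10178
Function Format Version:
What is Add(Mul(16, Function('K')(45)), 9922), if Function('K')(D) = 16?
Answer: 10178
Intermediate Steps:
Add(Mul(16, Function('K')(45)), 9922) = Add(Mul(16, 16), 9922) = Add(256, 9922) = 10178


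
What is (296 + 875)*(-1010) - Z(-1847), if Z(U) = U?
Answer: -1180863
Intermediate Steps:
(296 + 875)*(-1010) - Z(-1847) = (296 + 875)*(-1010) - 1*(-1847) = 1171*(-1010) + 1847 = -1182710 + 1847 = -1180863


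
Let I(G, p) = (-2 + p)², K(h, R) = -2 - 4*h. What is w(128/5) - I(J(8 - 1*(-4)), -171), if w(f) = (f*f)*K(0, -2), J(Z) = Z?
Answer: -780993/25 ≈ -31240.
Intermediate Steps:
w(f) = -2*f² (w(f) = (f*f)*(-2 - 4*0) = f²*(-2 + 0) = f²*(-2) = -2*f²)
w(128/5) - I(J(8 - 1*(-4)), -171) = -2*(128/5)² - (-2 - 171)² = -2*(128*(⅕))² - 1*(-173)² = -2*(128/5)² - 1*29929 = -2*16384/25 - 29929 = -32768/25 - 29929 = -780993/25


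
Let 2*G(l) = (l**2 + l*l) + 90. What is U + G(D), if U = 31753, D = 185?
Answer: 66023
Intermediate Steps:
G(l) = 45 + l**2 (G(l) = ((l**2 + l*l) + 90)/2 = ((l**2 + l**2) + 90)/2 = (2*l**2 + 90)/2 = (90 + 2*l**2)/2 = 45 + l**2)
U + G(D) = 31753 + (45 + 185**2) = 31753 + (45 + 34225) = 31753 + 34270 = 66023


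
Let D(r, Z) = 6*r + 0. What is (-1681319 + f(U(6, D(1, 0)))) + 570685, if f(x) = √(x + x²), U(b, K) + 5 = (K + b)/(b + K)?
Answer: -1110634 + 2*√3 ≈ -1.1106e+6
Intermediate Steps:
D(r, Z) = 6*r
U(b, K) = -4 (U(b, K) = -5 + (K + b)/(b + K) = -5 + (K + b)/(K + b) = -5 + 1 = -4)
(-1681319 + f(U(6, D(1, 0)))) + 570685 = (-1681319 + √(-4*(1 - 4))) + 570685 = (-1681319 + √(-4*(-3))) + 570685 = (-1681319 + √12) + 570685 = (-1681319 + 2*√3) + 570685 = -1110634 + 2*√3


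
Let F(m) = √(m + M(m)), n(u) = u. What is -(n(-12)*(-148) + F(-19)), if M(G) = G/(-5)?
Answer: -1776 - 2*I*√95/5 ≈ -1776.0 - 3.8987*I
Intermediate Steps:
M(G) = -G/5 (M(G) = G*(-⅕) = -G/5)
F(m) = 2*√5*√m/5 (F(m) = √(m - m/5) = √(4*m/5) = 2*√5*√m/5)
-(n(-12)*(-148) + F(-19)) = -(-12*(-148) + 2*√5*√(-19)/5) = -(1776 + 2*√5*(I*√19)/5) = -(1776 + 2*I*√95/5) = -1776 - 2*I*√95/5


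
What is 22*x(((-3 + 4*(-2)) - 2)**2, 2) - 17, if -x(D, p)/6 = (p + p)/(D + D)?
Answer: -3137/169 ≈ -18.562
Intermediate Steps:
x(D, p) = -6*p/D (x(D, p) = -6*(p + p)/(D + D) = -6*2*p/(2*D) = -6*2*p*1/(2*D) = -6*p/D)
22*x(((-3 + 4*(-2)) - 2)**2, 2) - 17 = 22*(-6*2/((-3 + 4*(-2)) - 2)**2) - 17 = 22*(-6*2/((-3 - 8) - 2)**2) - 17 = 22*(-6*2/(-11 - 2)**2) - 17 = 22*(-6*2/(-13)**2) - 17 = 22*(-6*2/169) - 17 = 22*(-6*2*1/169) - 17 = 22*(-12/169) - 17 = -264/169 - 17 = -3137/169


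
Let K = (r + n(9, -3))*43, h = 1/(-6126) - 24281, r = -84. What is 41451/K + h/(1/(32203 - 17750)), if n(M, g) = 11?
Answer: -6748276970106395/19229514 ≈ -3.5093e+8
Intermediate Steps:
h = -148745407/6126 (h = -1/6126 - 24281 = -148745407/6126 ≈ -24281.)
K = -3139 (K = (-84 + 11)*43 = -73*43 = -3139)
41451/K + h/(1/(32203 - 17750)) = 41451/(-3139) - 148745407/(6126*(1/(32203 - 17750))) = 41451*(-1/3139) - 148745407/(6126*(1/14453)) = -41451/3139 - 148745407/(6126*1/14453) = -41451/3139 - 148745407/6126*14453 = -41451/3139 - 2149817367371/6126 = -6748276970106395/19229514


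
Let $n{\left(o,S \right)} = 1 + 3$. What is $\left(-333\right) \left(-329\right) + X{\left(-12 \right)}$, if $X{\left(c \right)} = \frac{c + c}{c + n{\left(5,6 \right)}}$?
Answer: $109560$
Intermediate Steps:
$n{\left(o,S \right)} = 4$
$X{\left(c \right)} = \frac{2 c}{4 + c}$ ($X{\left(c \right)} = \frac{c + c}{c + 4} = \frac{2 c}{4 + c}$)
$\left(-333\right) \left(-329\right) + X{\left(-12 \right)} = \left(-333\right) \left(-329\right) + 2 \left(-12\right) \frac{1}{4 - 12} = 109557 + 2 \left(-12\right) \frac{1}{-8} = 109557 + 2 \left(-12\right) \left(- \frac{1}{8}\right) = 109557 + 3 = 109560$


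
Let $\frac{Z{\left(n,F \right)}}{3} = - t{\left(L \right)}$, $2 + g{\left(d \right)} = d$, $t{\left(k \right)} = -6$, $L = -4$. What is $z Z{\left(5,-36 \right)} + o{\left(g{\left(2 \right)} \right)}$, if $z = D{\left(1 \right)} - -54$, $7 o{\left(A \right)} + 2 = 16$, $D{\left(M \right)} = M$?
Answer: $992$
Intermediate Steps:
$g{\left(d \right)} = -2 + d$
$o{\left(A \right)} = 2$ ($o{\left(A \right)} = - \frac{2}{7} + \frac{1}{7} \cdot 16 = - \frac{2}{7} + \frac{16}{7} = 2$)
$Z{\left(n,F \right)} = 18$ ($Z{\left(n,F \right)} = 3 \left(\left(-1\right) \left(-6\right)\right) = 3 \cdot 6 = 18$)
$z = 55$ ($z = 1 - -54 = 1 + 54 = 55$)
$z Z{\left(5,-36 \right)} + o{\left(g{\left(2 \right)} \right)} = 55 \cdot 18 + 2 = 990 + 2 = 992$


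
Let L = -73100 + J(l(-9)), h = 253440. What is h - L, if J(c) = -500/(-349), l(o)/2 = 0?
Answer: 113961960/349 ≈ 3.2654e+5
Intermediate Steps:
l(o) = 0 (l(o) = 2*0 = 0)
J(c) = 500/349 (J(c) = -500*(-1/349) = 500/349)
L = -25511400/349 (L = -73100 + 500/349 = -25511400/349 ≈ -73099.)
h - L = 253440 - 1*(-25511400/349) = 253440 + 25511400/349 = 113961960/349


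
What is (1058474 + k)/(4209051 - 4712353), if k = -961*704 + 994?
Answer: -191462/251651 ≈ -0.76082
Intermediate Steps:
k = -675550 (k = -676544 + 994 = -675550)
(1058474 + k)/(4209051 - 4712353) = (1058474 - 675550)/(4209051 - 4712353) = 382924/(-503302) = 382924*(-1/503302) = -191462/251651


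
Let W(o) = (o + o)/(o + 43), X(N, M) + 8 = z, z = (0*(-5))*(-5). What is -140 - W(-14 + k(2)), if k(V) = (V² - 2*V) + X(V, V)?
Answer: -2896/21 ≈ -137.90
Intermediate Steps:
z = 0 (z = 0*(-5) = 0)
X(N, M) = -8 (X(N, M) = -8 + 0 = -8)
k(V) = -8 + V² - 2*V (k(V) = (V² - 2*V) - 8 = -8 + V² - 2*V)
W(o) = 2*o/(43 + o) (W(o) = (2*o)/(43 + o) = 2*o/(43 + o))
-140 - W(-14 + k(2)) = -140 - 2*(-14 + (-8 + 2² - 2*2))/(43 + (-14 + (-8 + 2² - 2*2))) = -140 - 2*(-14 + (-8 + 4 - 4))/(43 + (-14 + (-8 + 4 - 4))) = -140 - 2*(-14 - 8)/(43 + (-14 - 8)) = -140 - 2*(-22)/(43 - 22) = -140 - 2*(-22)/21 = -140 - 1*(-44/21) = -140 + 44/21 = -2896/21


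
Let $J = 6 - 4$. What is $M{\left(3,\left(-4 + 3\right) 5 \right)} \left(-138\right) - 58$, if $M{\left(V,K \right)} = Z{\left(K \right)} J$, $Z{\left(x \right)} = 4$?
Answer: $-1162$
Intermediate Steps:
$J = 2$
$M{\left(V,K \right)} = 8$ ($M{\left(V,K \right)} = 4 \cdot 2 = 8$)
$M{\left(3,\left(-4 + 3\right) 5 \right)} \left(-138\right) - 58 = 8 \left(-138\right) - 58 = -1104 - 58 = -1162$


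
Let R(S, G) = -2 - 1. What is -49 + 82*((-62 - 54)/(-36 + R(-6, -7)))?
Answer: 7601/39 ≈ 194.90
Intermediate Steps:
R(S, G) = -3
-49 + 82*((-62 - 54)/(-36 + R(-6, -7))) = -49 + 82*((-62 - 54)/(-36 - 3)) = -49 + 82*(-116/(-39)) = -49 + 82*(-116*(-1/39)) = -49 + 82*(116/39) = -49 + 9512/39 = 7601/39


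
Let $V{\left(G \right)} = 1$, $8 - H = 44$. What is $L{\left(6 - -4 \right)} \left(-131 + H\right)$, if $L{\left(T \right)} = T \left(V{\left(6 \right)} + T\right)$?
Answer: $-18370$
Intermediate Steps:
$H = -36$ ($H = 8 - 44 = -36$)
$L{\left(T \right)} = T \left(1 + T\right)$
$L{\left(6 - -4 \right)} \left(-131 + H\right) = \left(6 - -4\right) \left(1 + \left(6 - -4\right)\right) \left(-131 - 36\right) = \left(6 + 4\right) \left(1 + \left(6 + 4\right)\right) \left(-167\right) = 10 \left(1 + 10\right) \left(-167\right) = 10 \cdot 11 \left(-167\right) = 110 \left(-167\right) = -18370$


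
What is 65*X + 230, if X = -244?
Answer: -15630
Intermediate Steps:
65*X + 230 = 65*(-244) + 230 = -15860 + 230 = -15630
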